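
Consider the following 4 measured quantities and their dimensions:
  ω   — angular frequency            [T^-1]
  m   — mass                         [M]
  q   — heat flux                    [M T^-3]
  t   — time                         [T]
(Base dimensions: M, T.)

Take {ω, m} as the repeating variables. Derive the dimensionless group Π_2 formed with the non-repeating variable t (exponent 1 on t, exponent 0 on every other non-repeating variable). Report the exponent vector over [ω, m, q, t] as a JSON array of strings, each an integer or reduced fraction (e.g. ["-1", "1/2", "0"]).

["1", "0", "0", "1"]

Write exponents as rows M,T / cols ω,m,q,t:
  M: [ 0  1  1  0]
  T: [-1  0 -3  1]
Row reduction gives pivot columns ω,m; rank = 2
Repeat: ω,m; free: q,t
RREF:
  r0: [   1    0    3   -1]
  r1: [   0    1    1    0]
Fix exponent of t at 1, q at 0; solve each RREF row for its pivot's exponent:
  r0: exp(ω) + (-1)·1 = 0 ⇒ exp(ω) = 1
  r1: exp(m) + (0)·1 = 0 ⇒ exp(m) = 0
Π_2 = ω · t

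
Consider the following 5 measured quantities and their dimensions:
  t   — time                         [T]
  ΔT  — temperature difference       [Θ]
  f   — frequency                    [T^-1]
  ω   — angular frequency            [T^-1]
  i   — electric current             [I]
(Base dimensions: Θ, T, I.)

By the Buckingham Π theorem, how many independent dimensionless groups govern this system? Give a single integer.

Write exponents as rows Θ,T,I / cols t,ΔT,f,ω,i:
  Θ: [ 0  1  0  0  0]
  T: [ 1  0 -1 -1  0]
  I: [ 0  0  0  0  1]
Row reduction gives pivot columns t,ΔT,i; rank = 3
5 vars − rank 3 = 2 Π groups

2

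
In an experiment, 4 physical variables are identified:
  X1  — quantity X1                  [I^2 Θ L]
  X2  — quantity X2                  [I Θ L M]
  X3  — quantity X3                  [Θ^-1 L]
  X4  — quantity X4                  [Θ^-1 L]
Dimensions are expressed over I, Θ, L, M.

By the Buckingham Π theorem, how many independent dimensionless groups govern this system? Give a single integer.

1

Exponent matrix [I,Θ,L,M] × [X1,X2,X3,X4]:
  I: [ 2  1  0  0]
  Θ: [ 1  1 -1 -1]
  L: [ 1  1  1  1]
  M: [ 0  1  0  0]
Row reduction gives pivot columns X1,X2,X3; rank = 3
4 vars − rank 3 = 1 Π group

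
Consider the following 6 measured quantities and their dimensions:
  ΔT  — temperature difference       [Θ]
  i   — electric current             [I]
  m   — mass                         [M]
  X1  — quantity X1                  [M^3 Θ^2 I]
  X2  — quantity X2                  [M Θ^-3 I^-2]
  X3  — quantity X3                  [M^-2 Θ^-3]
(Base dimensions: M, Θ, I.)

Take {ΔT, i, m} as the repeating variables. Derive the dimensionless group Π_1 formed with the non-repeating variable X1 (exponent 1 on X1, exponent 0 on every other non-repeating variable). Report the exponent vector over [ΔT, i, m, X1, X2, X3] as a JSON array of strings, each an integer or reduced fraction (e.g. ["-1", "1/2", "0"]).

Write exponents as rows M,Θ,I / cols ΔT,i,m,X1,X2,X3:
  M: [ 0  0  1  3  1 -2]
  Θ: [ 1  0  0  2 -3 -3]
  I: [ 0  1  0  1 -2  0]
Row reduction gives pivot columns ΔT,i,m; rank = 3
Repeat: ΔT,i,m; free: X1,X2,X3
RREF:
  r0: [   1    0    0    2   -3   -3]
  r1: [   0    1    0    1   -2    0]
  r2: [   0    0    1    3    1   -2]
Fix exponent of X1 at 1, X2 at 0, X3 at 0; solve each RREF row for its pivot's exponent:
  r0: exp(ΔT) + (2)·1 = 0 ⇒ exp(ΔT) = -2
  r1: exp(i) + (1)·1 = 0 ⇒ exp(i) = -1
  r2: exp(m) + (3)·1 = 0 ⇒ exp(m) = -3
Π_1 = ΔT^-2 · i^-1 · m^-3 · X1

["-2", "-1", "-3", "1", "0", "0"]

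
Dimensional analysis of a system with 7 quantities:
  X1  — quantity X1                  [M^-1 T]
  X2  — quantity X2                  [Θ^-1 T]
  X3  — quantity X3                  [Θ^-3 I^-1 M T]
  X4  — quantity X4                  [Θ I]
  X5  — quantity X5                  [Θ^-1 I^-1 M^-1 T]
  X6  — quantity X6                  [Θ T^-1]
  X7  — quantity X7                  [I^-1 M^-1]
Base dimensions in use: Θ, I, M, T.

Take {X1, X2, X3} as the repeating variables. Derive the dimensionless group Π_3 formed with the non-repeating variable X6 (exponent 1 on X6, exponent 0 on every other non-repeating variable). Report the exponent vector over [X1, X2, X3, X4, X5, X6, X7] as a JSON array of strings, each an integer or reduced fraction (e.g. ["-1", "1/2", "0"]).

["0", "1", "0", "0", "0", "1", "0"]

Write exponents as rows Θ,I,M,T / cols X1,X2,X3,X4,X5,X6,X7:
  Θ: [ 0 -1 -3  1 -1  1  0]
  I: [ 0  0 -1  1 -1  0 -1]
  M: [-1  0  1  0 -1  0 -1]
  T: [ 1  1  1  0  1 -1  0]
Row reduction gives pivot columns X1,X2,X3; rank = 3
Repeat: X1,X2,X3; free: X4,X5,X6,X7
RREF:
  r0: [   1    0    0   -1    2    0    2]
  r1: [   0    1    0    2   -2   -1   -3]
  r2: [   0    0    1   -1    1    0    1]
  r3: [   0    0    0    0    0    0    0]
Fix exponent of X6 at 1, X4 at 0, X5 at 0, X7 at 0; solve each RREF row for its pivot's exponent:
  r0: exp(X1) + (0)·1 = 0 ⇒ exp(X1) = 0
  r1: exp(X2) + (-1)·1 = 0 ⇒ exp(X2) = 1
  r2: exp(X3) + (0)·1 = 0 ⇒ exp(X3) = 0
Π_3 = X2 · X6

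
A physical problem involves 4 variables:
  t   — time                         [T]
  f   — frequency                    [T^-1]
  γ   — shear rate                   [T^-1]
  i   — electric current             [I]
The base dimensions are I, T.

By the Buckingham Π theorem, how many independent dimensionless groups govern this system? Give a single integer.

Dimensional matrix (I×T by t×f×γ×i):
  I: [ 0  0  0  1]
  T: [ 1 -1 -1  0]
Row reduction gives pivot columns t,i; rank = 2
n=4, r=2 ⇒ 2 dimensionless groups

2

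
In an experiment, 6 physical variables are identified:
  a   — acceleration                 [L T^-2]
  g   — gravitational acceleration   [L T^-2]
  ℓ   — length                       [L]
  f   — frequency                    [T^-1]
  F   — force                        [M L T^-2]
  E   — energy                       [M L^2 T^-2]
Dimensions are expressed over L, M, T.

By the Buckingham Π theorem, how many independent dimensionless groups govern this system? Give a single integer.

Dimensional matrix (L×M×T by a×g×ℓ×f×F×E):
  L: [ 1  1  1  0  1  2]
  M: [ 0  0  0  0  1  1]
  T: [-2 -2  0 -1 -2 -2]
Row reduction gives pivot columns a,ℓ,F; rank = 3
6 vars − rank 3 = 3 Π groups

3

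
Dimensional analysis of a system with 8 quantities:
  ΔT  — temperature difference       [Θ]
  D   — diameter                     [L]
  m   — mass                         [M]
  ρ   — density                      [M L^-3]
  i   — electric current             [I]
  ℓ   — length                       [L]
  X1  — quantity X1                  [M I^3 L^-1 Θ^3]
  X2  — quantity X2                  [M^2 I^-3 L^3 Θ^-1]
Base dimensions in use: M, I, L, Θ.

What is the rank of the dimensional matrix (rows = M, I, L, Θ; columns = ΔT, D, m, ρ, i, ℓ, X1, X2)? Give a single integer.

4

Dimensional matrix (M×I×L×Θ by ΔT×D×m×ρ×i×ℓ×X1×X2):
  M: [ 0  0  1  1  0  0  1  2]
  I: [ 0  0  0  0  1  0  3 -3]
  L: [ 0  1  0 -3  0  1 -1  3]
  Θ: [ 1  0  0  0  0  0  3 -1]
Row reduction gives pivot columns ΔT,D,m,i; rank = 4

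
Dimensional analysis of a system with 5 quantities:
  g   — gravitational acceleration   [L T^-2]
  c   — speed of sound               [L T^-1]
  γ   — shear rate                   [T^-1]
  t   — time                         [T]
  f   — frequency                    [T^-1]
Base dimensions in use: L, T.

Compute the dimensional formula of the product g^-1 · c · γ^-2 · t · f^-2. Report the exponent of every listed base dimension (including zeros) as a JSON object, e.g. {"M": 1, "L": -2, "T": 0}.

Dimensional matrix (L×T by g×c×γ×t×f):
  L: [ 1  1  0  0  0]
  T: [-2 -1 -1  1 -1]
  [L]: (-1)·1+(1)·1+(-2)·0+(1)·0+(-2)·0 = 0
  [T]: (-1)·-2+(1)·-1+(-2)·-1+(1)·1+(-2)·-1 = 6
⇒ T^6

{"L": 0, "T": 6}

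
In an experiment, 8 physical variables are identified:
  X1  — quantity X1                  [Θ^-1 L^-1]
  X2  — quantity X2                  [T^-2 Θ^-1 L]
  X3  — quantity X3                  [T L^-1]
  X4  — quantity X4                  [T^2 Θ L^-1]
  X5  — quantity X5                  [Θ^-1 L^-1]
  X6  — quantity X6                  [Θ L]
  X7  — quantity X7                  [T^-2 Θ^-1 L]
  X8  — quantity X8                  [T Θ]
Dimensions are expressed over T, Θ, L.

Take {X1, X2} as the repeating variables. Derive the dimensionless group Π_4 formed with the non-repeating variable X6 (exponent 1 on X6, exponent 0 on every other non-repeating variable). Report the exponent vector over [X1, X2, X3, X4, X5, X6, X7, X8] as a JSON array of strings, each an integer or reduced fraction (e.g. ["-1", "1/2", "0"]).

Write exponents as rows T,Θ,L / cols X1,X2,X3,X4,X5,X6,X7,X8:
  T: [ 0 -2  1  2  0  0 -2  1]
  Θ: [-1 -1  0  1 -1  1 -1  1]
  L: [-1  1 -1 -1 -1  1  1  0]
Row reduction gives pivot columns X1,X2; rank = 2
Pivot set = {X1,X2}, free = {X3,X4,X5,X6,X7,X8}
RREF:
  r0: [   1    0  1/2    0    1   -1    0 -1/2]
  r1: [   0    1 -1/2   -1    0    0    1 -1/2]
  r2: [   0    0    0    0    0    0    0    0]
Fix exponent of X6 at 1, X3 at 0, X4 at 0, X5 at 0, X7 at 0, X8 at 0; solve each RREF row for its pivot's exponent:
  r0: exp(X1) + (-1)·1 = 0 ⇒ exp(X1) = 1
  r1: exp(X2) + (0)·1 = 0 ⇒ exp(X2) = 0
Π_4 = X1 · X6

["1", "0", "0", "0", "0", "1", "0", "0"]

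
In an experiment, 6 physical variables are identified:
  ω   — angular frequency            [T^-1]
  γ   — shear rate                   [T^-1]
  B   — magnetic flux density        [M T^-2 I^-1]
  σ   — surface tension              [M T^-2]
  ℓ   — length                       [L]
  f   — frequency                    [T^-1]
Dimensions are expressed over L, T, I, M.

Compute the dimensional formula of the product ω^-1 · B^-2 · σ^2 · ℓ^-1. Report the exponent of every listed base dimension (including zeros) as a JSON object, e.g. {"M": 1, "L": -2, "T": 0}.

{"L": -1, "T": 1, "I": 2, "M": 0}

Write exponents as rows L,T,I,M / cols ω,γ,B,σ,ℓ,f:
  L: [ 0  0  0  0  1  0]
  T: [-1 -1 -2 -2  0 -1]
  I: [ 0  0 -1  0  0  0]
  M: [ 0  0  1  1  0  0]
  [L]: (-1)·0+(-2)·0+(2)·0+(-1)·1 = -1
  [T]: (-1)·-1+(-2)·-2+(2)·-2+(-1)·0 = 1
  [I]: (-1)·0+(-2)·-1+(2)·0+(-1)·0 = 2
  [M]: (-1)·0+(-2)·1+(2)·1+(-1)·0 = 0
⇒ L^-1 T I^2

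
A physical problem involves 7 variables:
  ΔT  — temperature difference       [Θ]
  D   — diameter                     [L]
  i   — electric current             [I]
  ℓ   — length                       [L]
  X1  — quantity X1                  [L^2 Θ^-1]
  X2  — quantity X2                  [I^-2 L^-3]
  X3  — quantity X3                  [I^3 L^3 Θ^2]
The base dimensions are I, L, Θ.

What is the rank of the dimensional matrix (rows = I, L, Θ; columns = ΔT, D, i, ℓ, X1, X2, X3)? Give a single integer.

3

Write exponents as rows I,L,Θ / cols ΔT,D,i,ℓ,X1,X2,X3:
  I: [ 0  0  1  0  0 -2  3]
  L: [ 0  1  0  1  2 -3  3]
  Θ: [ 1  0  0  0 -1  0  2]
Echelon form has 3 nonzero rows (pivots: ΔT,D,i)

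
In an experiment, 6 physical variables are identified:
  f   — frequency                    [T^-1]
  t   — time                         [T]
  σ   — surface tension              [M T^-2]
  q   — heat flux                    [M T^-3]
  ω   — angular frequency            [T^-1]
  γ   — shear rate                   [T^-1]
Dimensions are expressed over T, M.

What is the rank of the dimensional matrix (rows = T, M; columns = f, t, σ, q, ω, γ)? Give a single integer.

Dimensional matrix (T×M by f×t×σ×q×ω×γ):
  T: [-1  1 -2 -3 -1 -1]
  M: [ 0  0  1  1  0  0]
Echelon form has 2 nonzero rows (pivots: f,σ)

2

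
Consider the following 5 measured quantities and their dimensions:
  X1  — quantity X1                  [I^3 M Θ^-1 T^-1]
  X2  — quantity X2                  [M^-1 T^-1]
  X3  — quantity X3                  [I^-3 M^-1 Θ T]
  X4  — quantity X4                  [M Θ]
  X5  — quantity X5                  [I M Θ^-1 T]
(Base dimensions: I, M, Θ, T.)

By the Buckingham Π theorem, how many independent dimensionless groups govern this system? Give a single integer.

Write exponents as rows I,M,Θ,T / cols X1,X2,X3,X4,X5:
  I: [ 3  0 -3  0  1]
  M: [ 1 -1 -1  1  1]
  Θ: [-1  0  1  1 -1]
  T: [-1 -1  1  0  1]
Row reduction gives pivot columns X1,X2,X4; rank = 3
5 vars − rank 3 = 2 Π groups

2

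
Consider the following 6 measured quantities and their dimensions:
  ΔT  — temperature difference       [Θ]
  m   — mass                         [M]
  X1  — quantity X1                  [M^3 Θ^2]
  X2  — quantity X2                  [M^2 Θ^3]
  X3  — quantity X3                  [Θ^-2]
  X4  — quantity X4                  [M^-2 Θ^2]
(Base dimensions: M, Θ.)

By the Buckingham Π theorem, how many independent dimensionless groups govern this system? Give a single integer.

Write exponents as rows M,Θ / cols ΔT,m,X1,X2,X3,X4:
  M: [ 0  1  3  2  0 -2]
  Θ: [ 1  0  2  3 -2  2]
RREF → pivots at {ΔT,m} ⇒ r = 2
n=6, r=2 ⇒ 4 dimensionless groups

4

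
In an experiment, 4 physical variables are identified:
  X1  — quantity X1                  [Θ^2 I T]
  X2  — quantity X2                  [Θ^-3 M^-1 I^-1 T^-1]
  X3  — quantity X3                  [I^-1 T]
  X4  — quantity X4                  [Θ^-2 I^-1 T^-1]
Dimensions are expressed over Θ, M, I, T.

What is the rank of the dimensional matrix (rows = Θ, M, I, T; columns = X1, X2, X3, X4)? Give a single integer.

Dimensional matrix (Θ×M×I×T by X1×X2×X3×X4):
  Θ: [ 2 -3  0 -2]
  M: [ 0 -1  0  0]
  I: [ 1 -1 -1 -1]
  T: [ 1 -1  1 -1]
RREF → pivots at {X1,X2,X3} ⇒ r = 3

3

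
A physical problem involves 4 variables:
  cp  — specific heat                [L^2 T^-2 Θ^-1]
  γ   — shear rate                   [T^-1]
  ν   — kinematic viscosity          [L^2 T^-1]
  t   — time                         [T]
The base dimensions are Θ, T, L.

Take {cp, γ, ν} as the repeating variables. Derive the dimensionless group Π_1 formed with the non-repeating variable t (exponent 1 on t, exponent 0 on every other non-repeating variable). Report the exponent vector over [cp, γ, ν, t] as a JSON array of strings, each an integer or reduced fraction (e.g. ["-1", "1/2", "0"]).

Dimensional matrix (Θ×T×L by cp×γ×ν×t):
  Θ: [-1  0  0  0]
  T: [-2 -1 -1  1]
  L: [ 2  0  2  0]
Row reduction gives pivot columns cp,γ,ν; rank = 3
Repeat: cp,γ,ν; free: t
RREF:
  r0: [   1    0    0    0]
  r1: [   0    1    0   -1]
  r2: [   0    0    1    0]
Fix exponent of t at 1; solve each RREF row for its pivot's exponent:
  r0: exp(cp) + (0)·1 = 0 ⇒ exp(cp) = 0
  r1: exp(γ) + (-1)·1 = 0 ⇒ exp(γ) = 1
  r2: exp(ν) + (0)·1 = 0 ⇒ exp(ν) = 0
Π_1 = γ · t

["0", "1", "0", "1"]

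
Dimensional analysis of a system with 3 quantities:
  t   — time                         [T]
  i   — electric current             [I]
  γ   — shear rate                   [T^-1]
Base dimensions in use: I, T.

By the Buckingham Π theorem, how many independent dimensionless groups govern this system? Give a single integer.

1

Dimensional matrix (I×T by t×i×γ):
  I: [ 0  1  0]
  T: [ 1  0 -1]
Row reduction gives pivot columns t,i; rank = 2
Π count = n − r = 3 − 2 = 1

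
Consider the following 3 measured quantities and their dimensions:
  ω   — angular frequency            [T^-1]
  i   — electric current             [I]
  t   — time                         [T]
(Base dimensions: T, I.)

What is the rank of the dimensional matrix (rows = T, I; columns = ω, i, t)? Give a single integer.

Write exponents as rows T,I / cols ω,i,t:
  T: [-1  0  1]
  I: [ 0  1  0]
RREF → pivots at {ω,i} ⇒ r = 2

2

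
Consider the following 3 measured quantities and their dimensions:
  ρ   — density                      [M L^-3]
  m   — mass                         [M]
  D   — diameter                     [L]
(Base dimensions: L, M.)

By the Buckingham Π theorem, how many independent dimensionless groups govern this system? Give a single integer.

1

Write exponents as rows L,M / cols ρ,m,D:
  L: [-3  0  1]
  M: [ 1  1  0]
RREF → pivots at {ρ,m} ⇒ r = 2
3 vars − rank 2 = 1 Π group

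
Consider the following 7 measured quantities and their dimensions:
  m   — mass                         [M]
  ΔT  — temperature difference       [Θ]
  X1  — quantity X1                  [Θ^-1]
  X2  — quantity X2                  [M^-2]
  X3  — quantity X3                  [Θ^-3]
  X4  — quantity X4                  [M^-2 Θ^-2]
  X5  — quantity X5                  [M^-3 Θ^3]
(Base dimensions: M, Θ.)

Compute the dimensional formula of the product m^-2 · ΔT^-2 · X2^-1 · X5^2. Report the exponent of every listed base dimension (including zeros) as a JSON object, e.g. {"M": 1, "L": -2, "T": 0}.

Exponent matrix [M,Θ] × [m,ΔT,X1,X2,X3,X4,X5]:
  M: [ 1  0  0 -2  0 -2 -3]
  Θ: [ 0  1 -1  0 -3 -2  3]
  [M]: (-2)·1+(-2)·0+(-1)·-2+(2)·-3 = -6
  [Θ]: (-2)·0+(-2)·1+(-1)·0+(2)·3 = 4
⇒ M^-6 Θ^4

{"M": -6, "Θ": 4}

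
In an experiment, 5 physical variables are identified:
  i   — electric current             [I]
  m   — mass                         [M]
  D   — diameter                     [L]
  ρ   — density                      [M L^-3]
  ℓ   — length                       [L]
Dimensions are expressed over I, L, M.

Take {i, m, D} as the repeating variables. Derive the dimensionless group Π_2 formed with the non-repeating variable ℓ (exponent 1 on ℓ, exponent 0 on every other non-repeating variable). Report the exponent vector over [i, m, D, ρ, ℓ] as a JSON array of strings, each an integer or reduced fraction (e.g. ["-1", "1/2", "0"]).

["0", "0", "-1", "0", "1"]

Write exponents as rows I,L,M / cols i,m,D,ρ,ℓ:
  I: [ 1  0  0  0  0]
  L: [ 0  0  1 -3  1]
  M: [ 0  1  0  1  0]
Row reduction gives pivot columns i,m,D; rank = 3
Pivot set = {i,m,D}, free = {ρ,ℓ}
RREF:
  r0: [   1    0    0    0    0]
  r1: [   0    1    0    1    0]
  r2: [   0    0    1   -3    1]
Fix exponent of ℓ at 1, ρ at 0; solve each RREF row for its pivot's exponent:
  r0: exp(i) + (0)·1 = 0 ⇒ exp(i) = 0
  r1: exp(m) + (0)·1 = 0 ⇒ exp(m) = 0
  r2: exp(D) + (1)·1 = 0 ⇒ exp(D) = -1
Π_2 = D^-1 · ℓ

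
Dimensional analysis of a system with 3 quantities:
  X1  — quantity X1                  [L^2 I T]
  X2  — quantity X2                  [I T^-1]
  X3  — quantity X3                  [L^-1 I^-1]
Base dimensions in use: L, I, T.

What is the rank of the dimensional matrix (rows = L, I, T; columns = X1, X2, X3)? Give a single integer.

Write exponents as rows L,I,T / cols X1,X2,X3:
  L: [ 2  0 -1]
  I: [ 1  1 -1]
  T: [ 1 -1  0]
Row reduction gives pivot columns X1,X2; rank = 2

2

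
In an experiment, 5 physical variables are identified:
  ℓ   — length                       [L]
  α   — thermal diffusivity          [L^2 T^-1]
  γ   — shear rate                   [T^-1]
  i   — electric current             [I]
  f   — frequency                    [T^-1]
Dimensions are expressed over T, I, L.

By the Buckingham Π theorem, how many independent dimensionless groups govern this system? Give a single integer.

Write exponents as rows T,I,L / cols ℓ,α,γ,i,f:
  T: [ 0 -1 -1  0 -1]
  I: [ 0  0  0  1  0]
  L: [ 1  2  0  0  0]
Row reduction gives pivot columns ℓ,α,i; rank = 3
Π count = n − r = 5 − 3 = 2

2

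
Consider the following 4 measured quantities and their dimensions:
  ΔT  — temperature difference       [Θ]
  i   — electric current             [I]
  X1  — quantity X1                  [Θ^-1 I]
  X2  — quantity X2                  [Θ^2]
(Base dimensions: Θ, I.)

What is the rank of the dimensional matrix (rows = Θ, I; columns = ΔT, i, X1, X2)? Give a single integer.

Write exponents as rows Θ,I / cols ΔT,i,X1,X2:
  Θ: [ 1  0 -1  2]
  I: [ 0  1  1  0]
Echelon form has 2 nonzero rows (pivots: ΔT,i)

2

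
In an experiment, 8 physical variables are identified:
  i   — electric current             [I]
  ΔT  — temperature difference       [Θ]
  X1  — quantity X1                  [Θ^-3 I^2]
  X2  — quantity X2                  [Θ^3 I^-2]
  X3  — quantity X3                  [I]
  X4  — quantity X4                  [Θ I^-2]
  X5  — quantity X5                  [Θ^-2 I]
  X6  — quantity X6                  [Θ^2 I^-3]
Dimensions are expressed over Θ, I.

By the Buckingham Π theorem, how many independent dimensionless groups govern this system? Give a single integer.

Dimensional matrix (Θ×I by i×ΔT×X1×X2×X3×X4×X5×X6):
  Θ: [ 0  1 -3  3  0  1 -2  2]
  I: [ 1  0  2 -2  1 -2  1 -3]
RREF → pivots at {i,ΔT} ⇒ r = 2
Π count = n − r = 8 − 2 = 6

6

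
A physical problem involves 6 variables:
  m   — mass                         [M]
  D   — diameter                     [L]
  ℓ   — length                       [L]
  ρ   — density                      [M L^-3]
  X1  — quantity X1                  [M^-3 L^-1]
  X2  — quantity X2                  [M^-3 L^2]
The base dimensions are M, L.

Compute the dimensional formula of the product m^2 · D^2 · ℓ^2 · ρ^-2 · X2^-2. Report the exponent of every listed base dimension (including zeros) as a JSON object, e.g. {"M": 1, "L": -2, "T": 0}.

Exponent matrix [M,L] × [m,D,ℓ,ρ,X1,X2]:
  M: [ 1  0  0  1 -3 -3]
  L: [ 0  1  1 -3 -1  2]
  [M]: (2)·1+(2)·0+(2)·0+(-2)·1+(-2)·-3 = 6
  [L]: (2)·0+(2)·1+(2)·1+(-2)·-3+(-2)·2 = 6
⇒ M^6 L^6

{"M": 6, "L": 6}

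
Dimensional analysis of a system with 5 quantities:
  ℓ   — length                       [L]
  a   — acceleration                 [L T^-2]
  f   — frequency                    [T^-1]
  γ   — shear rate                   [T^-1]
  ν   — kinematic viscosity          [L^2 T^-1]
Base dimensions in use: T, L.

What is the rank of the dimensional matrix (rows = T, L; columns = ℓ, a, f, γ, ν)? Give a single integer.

Write exponents as rows T,L / cols ℓ,a,f,γ,ν:
  T: [ 0 -2 -1 -1 -1]
  L: [ 1  1  0  0  2]
RREF → pivots at {ℓ,a} ⇒ r = 2

2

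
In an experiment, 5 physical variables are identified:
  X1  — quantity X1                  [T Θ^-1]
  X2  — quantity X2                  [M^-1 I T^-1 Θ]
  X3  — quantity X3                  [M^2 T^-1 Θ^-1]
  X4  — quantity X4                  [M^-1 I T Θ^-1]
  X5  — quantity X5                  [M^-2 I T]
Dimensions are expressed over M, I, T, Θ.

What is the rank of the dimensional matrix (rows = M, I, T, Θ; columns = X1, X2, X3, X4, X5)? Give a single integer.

Dimensional matrix (M×I×T×Θ by X1×X2×X3×X4×X5):
  M: [ 0 -1  2 -1 -2]
  I: [ 0  1  0  1  1]
  T: [ 1 -1 -1  1  1]
  Θ: [-1  1 -1 -1  0]
Echelon form has 3 nonzero rows (pivots: X1,X2,X3)

3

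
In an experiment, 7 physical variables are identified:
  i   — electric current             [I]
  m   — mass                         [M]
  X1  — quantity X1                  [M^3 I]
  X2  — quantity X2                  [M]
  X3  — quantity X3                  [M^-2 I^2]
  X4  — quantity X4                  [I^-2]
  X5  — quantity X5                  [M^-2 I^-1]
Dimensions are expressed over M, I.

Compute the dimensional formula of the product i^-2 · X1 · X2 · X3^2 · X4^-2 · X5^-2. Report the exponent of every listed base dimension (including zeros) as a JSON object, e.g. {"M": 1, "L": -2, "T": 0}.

Dimensional matrix (M×I by i×m×X1×X2×X3×X4×X5):
  M: [ 0  1  3  1 -2  0 -2]
  I: [ 1  0  1  0  2 -2 -1]
  [M]: (-2)·0+(1)·3+(1)·1+(2)·-2+(-2)·0+(-2)·-2 = 4
  [I]: (-2)·1+(1)·1+(1)·0+(2)·2+(-2)·-2+(-2)·-1 = 9
⇒ M^4 I^9

{"M": 4, "I": 9}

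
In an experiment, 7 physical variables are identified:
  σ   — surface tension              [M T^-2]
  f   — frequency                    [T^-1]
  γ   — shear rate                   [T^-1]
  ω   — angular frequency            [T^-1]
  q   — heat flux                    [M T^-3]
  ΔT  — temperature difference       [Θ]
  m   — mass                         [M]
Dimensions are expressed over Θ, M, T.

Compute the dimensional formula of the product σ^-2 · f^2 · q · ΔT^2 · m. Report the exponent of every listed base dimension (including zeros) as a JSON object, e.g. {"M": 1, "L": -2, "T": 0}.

{"Θ": 2, "M": 0, "T": -1}

Write exponents as rows Θ,M,T / cols σ,f,γ,ω,q,ΔT,m:
  Θ: [ 0  0  0  0  0  1  0]
  M: [ 1  0  0  0  1  0  1]
  T: [-2 -1 -1 -1 -3  0  0]
  [Θ]: (-2)·0+(2)·0+(1)·0+(2)·1+(1)·0 = 2
  [M]: (-2)·1+(2)·0+(1)·1+(2)·0+(1)·1 = 0
  [T]: (-2)·-2+(2)·-1+(1)·-3+(2)·0+(1)·0 = -1
⇒ Θ^2 T^-1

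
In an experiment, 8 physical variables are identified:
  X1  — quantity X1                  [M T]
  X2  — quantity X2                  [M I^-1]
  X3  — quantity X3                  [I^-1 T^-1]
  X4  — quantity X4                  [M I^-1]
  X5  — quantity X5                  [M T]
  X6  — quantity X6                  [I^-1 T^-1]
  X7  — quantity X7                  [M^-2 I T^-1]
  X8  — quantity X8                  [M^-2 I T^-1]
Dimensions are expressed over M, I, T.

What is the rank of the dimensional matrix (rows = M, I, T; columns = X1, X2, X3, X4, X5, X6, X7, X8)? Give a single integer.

Dimensional matrix (M×I×T by X1×X2×X3×X4×X5×X6×X7×X8):
  M: [ 1  1  0  1  1  0 -2 -2]
  I: [ 0 -1 -1 -1  0 -1  1  1]
  T: [ 1  0 -1  0  1 -1 -1 -1]
RREF → pivots at {X1,X2} ⇒ r = 2

2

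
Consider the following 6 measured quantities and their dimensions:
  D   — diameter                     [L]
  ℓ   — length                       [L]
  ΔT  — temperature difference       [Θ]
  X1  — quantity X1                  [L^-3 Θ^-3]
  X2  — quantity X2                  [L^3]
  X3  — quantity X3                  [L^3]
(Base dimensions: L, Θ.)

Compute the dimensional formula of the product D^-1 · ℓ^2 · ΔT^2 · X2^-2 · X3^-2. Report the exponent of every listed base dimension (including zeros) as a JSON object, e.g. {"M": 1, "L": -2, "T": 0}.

{"L": -11, "Θ": 2}

Exponent matrix [L,Θ] × [D,ℓ,ΔT,X1,X2,X3]:
  L: [ 1  1  0 -3  3  3]
  Θ: [ 0  0  1 -3  0  0]
  [L]: (-1)·1+(2)·1+(2)·0+(-2)·3+(-2)·3 = -11
  [Θ]: (-1)·0+(2)·0+(2)·1+(-2)·0+(-2)·0 = 2
⇒ L^-11 Θ^2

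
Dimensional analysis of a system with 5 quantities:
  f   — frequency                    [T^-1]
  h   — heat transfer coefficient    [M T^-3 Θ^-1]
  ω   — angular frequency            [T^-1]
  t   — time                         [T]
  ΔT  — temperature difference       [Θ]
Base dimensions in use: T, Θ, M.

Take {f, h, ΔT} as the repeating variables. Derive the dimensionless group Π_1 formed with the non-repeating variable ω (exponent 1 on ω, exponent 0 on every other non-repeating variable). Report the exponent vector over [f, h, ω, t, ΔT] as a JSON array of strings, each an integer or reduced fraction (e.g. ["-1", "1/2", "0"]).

["-1", "0", "1", "0", "0"]

Dimensional matrix (T×Θ×M by f×h×ω×t×ΔT):
  T: [-1 -3 -1  1  0]
  Θ: [ 0 -1  0  0  1]
  M: [ 0  1  0  0  0]
RREF → pivots at {f,h,ΔT} ⇒ r = 3
Repeat: f,h,ΔT; free: ω,t
RREF:
  r0: [   1    0    1   -1    0]
  r1: [   0    1    0    0    0]
  r2: [   0    0    0    0    1]
Fix exponent of ω at 1, t at 0; solve each RREF row for its pivot's exponent:
  r0: exp(f) + (1)·1 = 0 ⇒ exp(f) = -1
  r1: exp(h) + (0)·1 = 0 ⇒ exp(h) = 0
  r2: exp(ΔT) + (0)·1 = 0 ⇒ exp(ΔT) = 0
Π_1 = f^-1 · ω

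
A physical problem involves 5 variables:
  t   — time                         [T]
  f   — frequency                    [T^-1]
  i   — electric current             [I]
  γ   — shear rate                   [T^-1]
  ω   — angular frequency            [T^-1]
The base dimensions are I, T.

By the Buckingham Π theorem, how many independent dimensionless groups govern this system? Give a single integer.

3

Dimensional matrix (I×T by t×f×i×γ×ω):
  I: [ 0  0  1  0  0]
  T: [ 1 -1  0 -1 -1]
RREF → pivots at {t,i} ⇒ r = 2
5 vars − rank 2 = 3 Π groups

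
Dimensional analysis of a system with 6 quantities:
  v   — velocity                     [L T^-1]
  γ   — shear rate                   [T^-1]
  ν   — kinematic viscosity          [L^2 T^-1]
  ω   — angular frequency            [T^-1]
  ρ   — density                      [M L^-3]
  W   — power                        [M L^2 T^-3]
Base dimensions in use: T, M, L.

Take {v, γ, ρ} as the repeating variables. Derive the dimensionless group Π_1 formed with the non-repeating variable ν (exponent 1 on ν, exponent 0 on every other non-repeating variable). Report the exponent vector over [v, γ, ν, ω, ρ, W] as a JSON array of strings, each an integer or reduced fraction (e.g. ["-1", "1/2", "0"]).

Write exponents as rows T,M,L / cols v,γ,ν,ω,ρ,W:
  T: [-1 -1 -1 -1  0 -3]
  M: [ 0  0  0  0  1  1]
  L: [ 1  0  2  0 -3  2]
Echelon form has 3 nonzero rows (pivots: v,γ,ρ)
Pivot set = {v,γ,ρ}, free = {ν,ω,W}
RREF:
  r0: [   1    0    2    0    0    5]
  r1: [   0    1   -1    1    0   -2]
  r2: [   0    0    0    0    1    1]
Fix exponent of ν at 1, ω at 0, W at 0; solve each RREF row for its pivot's exponent:
  r0: exp(v) + (2)·1 = 0 ⇒ exp(v) = -2
  r1: exp(γ) + (-1)·1 = 0 ⇒ exp(γ) = 1
  r2: exp(ρ) + (0)·1 = 0 ⇒ exp(ρ) = 0
Π_1 = v^-2 · γ · ν

["-2", "1", "1", "0", "0", "0"]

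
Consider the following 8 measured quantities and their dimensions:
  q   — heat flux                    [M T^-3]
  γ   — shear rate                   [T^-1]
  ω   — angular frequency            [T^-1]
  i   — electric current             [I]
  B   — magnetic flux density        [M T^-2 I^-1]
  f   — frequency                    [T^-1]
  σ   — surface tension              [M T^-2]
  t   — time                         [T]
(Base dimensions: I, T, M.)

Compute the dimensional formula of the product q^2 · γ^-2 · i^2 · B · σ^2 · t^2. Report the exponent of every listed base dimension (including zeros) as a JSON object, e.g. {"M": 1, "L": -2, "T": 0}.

Dimensional matrix (I×T×M by q×γ×ω×i×B×f×σ×t):
  I: [ 0  0  0  1 -1  0  0  0]
  T: [-3 -1 -1  0 -2 -1 -2  1]
  M: [ 1  0  0  0  1  0  1  0]
  [I]: (2)·0+(-2)·0+(2)·1+(1)·-1+(2)·0+(2)·0 = 1
  [T]: (2)·-3+(-2)·-1+(2)·0+(1)·-2+(2)·-2+(2)·1 = -8
  [M]: (2)·1+(-2)·0+(2)·0+(1)·1+(2)·1+(2)·0 = 5
⇒ I T^-8 M^5

{"I": 1, "T": -8, "M": 5}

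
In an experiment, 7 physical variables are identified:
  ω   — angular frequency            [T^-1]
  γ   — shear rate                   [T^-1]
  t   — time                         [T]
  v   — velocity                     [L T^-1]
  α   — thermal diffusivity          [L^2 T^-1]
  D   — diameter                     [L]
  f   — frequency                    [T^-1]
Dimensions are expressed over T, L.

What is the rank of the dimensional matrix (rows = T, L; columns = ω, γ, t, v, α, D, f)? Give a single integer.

2

Exponent matrix [T,L] × [ω,γ,t,v,α,D,f]:
  T: [-1 -1  1 -1 -1  0 -1]
  L: [ 0  0  0  1  2  1  0]
Echelon form has 2 nonzero rows (pivots: ω,v)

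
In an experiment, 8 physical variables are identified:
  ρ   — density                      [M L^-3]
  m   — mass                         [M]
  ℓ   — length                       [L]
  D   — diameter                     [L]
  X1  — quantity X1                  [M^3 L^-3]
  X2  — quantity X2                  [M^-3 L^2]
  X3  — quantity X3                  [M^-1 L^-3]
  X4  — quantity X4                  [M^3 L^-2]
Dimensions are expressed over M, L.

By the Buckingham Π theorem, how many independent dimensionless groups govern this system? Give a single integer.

6

Exponent matrix [M,L] × [ρ,m,ℓ,D,X1,X2,X3,X4]:
  M: [ 1  1  0  0  3 -3 -1  3]
  L: [-3  0  1  1 -3  2 -3 -2]
Row reduction gives pivot columns ρ,m; rank = 2
n=8, r=2 ⇒ 6 dimensionless groups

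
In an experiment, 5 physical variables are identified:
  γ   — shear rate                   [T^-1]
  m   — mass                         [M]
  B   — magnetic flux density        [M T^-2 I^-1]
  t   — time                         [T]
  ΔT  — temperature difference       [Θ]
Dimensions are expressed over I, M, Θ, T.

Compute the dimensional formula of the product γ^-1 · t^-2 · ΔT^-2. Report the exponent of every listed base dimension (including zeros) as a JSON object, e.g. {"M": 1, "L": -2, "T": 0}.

Write exponents as rows I,M,Θ,T / cols γ,m,B,t,ΔT:
  I: [ 0  0 -1  0  0]
  M: [ 0  1  1  0  0]
  Θ: [ 0  0  0  0  1]
  T: [-1  0 -2  1  0]
  [I]: (-1)·0+(-2)·0+(-2)·0 = 0
  [M]: (-1)·0+(-2)·0+(-2)·0 = 0
  [Θ]: (-1)·0+(-2)·0+(-2)·1 = -2
  [T]: (-1)·-1+(-2)·1+(-2)·0 = -1
⇒ Θ^-2 T^-1

{"I": 0, "M": 0, "Θ": -2, "T": -1}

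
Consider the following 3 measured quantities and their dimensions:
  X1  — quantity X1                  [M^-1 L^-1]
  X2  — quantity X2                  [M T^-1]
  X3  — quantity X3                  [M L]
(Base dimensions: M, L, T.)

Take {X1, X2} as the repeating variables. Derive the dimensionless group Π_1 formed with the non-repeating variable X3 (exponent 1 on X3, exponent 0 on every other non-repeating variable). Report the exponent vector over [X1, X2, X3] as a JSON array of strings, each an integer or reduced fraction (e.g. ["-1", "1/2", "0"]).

Dimensional matrix (M×L×T by X1×X2×X3):
  M: [-1  1  1]
  L: [-1  0  1]
  T: [ 0 -1  0]
Echelon form has 2 nonzero rows (pivots: X1,X2)
Pivot set = {X1,X2}, free = {X3}
RREF:
  r0: [   1    0   -1]
  r1: [   0    1    0]
  r2: [   0    0    0]
Fix exponent of X3 at 1; solve each RREF row for its pivot's exponent:
  r0: exp(X1) + (-1)·1 = 0 ⇒ exp(X1) = 1
  r1: exp(X2) + (0)·1 = 0 ⇒ exp(X2) = 0
Π_1 = X1 · X3

["1", "0", "1"]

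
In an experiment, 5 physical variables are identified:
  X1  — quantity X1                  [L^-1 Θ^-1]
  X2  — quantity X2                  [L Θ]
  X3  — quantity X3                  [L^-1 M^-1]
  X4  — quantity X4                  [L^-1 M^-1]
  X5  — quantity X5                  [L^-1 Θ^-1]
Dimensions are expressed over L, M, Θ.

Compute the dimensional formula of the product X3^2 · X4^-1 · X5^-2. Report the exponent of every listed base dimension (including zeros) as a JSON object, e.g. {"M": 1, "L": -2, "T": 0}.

Write exponents as rows L,M,Θ / cols X1,X2,X3,X4,X5:
  L: [-1  1 -1 -1 -1]
  M: [ 0  0 -1 -1  0]
  Θ: [-1  1  0  0 -1]
  [L]: (2)·-1+(-1)·-1+(-2)·-1 = 1
  [M]: (2)·-1+(-1)·-1+(-2)·0 = -1
  [Θ]: (2)·0+(-1)·0+(-2)·-1 = 2
⇒ L M^-1 Θ^2

{"L": 1, "M": -1, "Θ": 2}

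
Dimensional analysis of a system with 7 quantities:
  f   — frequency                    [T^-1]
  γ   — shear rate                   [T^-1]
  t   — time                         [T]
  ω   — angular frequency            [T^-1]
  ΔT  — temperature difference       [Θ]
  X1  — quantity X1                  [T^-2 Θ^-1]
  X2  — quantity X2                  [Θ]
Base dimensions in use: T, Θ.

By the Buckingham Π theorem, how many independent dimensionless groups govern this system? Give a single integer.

Write exponents as rows T,Θ / cols f,γ,t,ω,ΔT,X1,X2:
  T: [-1 -1  1 -1  0 -2  0]
  Θ: [ 0  0  0  0  1 -1  1]
RREF → pivots at {f,ΔT} ⇒ r = 2
n=7, r=2 ⇒ 5 dimensionless groups

5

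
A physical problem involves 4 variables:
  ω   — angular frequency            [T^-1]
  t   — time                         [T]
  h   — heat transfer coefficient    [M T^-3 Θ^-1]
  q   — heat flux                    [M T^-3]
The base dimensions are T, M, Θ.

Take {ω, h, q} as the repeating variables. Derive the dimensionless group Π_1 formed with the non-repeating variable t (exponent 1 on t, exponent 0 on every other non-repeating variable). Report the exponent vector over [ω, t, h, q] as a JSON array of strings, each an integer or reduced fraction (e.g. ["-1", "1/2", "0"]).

Exponent matrix [T,M,Θ] × [ω,t,h,q]:
  T: [-1  1 -3 -3]
  M: [ 0  0  1  1]
  Θ: [ 0  0 -1  0]
Row reduction gives pivot columns ω,h,q; rank = 3
Pivot set = {ω,h,q}, free = {t}
RREF:
  r0: [   1   -1    0    0]
  r1: [   0    0    1    0]
  r2: [   0    0    0    1]
Fix exponent of t at 1; solve each RREF row for its pivot's exponent:
  r0: exp(ω) + (-1)·1 = 0 ⇒ exp(ω) = 1
  r1: exp(h) + (0)·1 = 0 ⇒ exp(h) = 0
  r2: exp(q) + (0)·1 = 0 ⇒ exp(q) = 0
Π_1 = ω · t

["1", "1", "0", "0"]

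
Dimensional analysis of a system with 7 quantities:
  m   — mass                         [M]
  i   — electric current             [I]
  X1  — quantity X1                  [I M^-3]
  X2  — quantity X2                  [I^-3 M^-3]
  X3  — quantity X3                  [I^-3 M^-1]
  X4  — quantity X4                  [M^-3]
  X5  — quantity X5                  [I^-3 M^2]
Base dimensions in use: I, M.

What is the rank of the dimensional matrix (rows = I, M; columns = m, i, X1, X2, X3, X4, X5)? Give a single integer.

2

Dimensional matrix (I×M by m×i×X1×X2×X3×X4×X5):
  I: [ 0  1  1 -3 -3  0 -3]
  M: [ 1  0 -3 -3 -1 -3  2]
Row reduction gives pivot columns m,i; rank = 2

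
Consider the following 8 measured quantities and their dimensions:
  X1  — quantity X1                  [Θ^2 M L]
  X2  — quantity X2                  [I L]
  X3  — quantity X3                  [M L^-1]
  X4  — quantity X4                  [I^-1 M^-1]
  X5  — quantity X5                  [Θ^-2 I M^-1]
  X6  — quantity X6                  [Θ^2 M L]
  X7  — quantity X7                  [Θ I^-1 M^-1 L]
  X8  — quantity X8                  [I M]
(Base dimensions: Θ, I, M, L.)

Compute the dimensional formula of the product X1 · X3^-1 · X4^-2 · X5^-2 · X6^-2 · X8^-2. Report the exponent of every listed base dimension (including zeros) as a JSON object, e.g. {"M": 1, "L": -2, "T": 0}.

{"Θ": 2, "I": -2, "M": 0, "L": 0}

Write exponents as rows Θ,I,M,L / cols X1,X2,X3,X4,X5,X6,X7,X8:
  Θ: [ 2  0  0  0 -2  2  1  0]
  I: [ 0  1  0 -1  1  0 -1  1]
  M: [ 1  0  1 -1 -1  1 -1  1]
  L: [ 1  1 -1  0  0  1  1  0]
  [Θ]: (1)·2+(-1)·0+(-2)·0+(-2)·-2+(-2)·2+(-2)·0 = 2
  [I]: (1)·0+(-1)·0+(-2)·-1+(-2)·1+(-2)·0+(-2)·1 = -2
  [M]: (1)·1+(-1)·1+(-2)·-1+(-2)·-1+(-2)·1+(-2)·1 = 0
  [L]: (1)·1+(-1)·-1+(-2)·0+(-2)·0+(-2)·1+(-2)·0 = 0
⇒ Θ^2 I^-2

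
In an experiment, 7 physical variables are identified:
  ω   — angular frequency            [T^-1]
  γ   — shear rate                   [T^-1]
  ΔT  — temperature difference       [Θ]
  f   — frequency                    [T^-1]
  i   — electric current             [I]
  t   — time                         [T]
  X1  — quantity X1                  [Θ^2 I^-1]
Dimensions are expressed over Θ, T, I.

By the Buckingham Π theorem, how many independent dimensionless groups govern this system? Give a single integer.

Exponent matrix [Θ,T,I] × [ω,γ,ΔT,f,i,t,X1]:
  Θ: [ 0  0  1  0  0  0  2]
  T: [-1 -1  0 -1  0  1  0]
  I: [ 0  0  0  0  1  0 -1]
Echelon form has 3 nonzero rows (pivots: ω,ΔT,i)
7 vars − rank 3 = 4 Π groups

4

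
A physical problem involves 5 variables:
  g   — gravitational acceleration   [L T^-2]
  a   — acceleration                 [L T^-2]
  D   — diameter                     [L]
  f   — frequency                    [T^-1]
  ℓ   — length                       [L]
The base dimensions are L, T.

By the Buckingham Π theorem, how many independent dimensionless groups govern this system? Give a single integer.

Write exponents as rows L,T / cols g,a,D,f,ℓ:
  L: [ 1  1  1  0  1]
  T: [-2 -2  0 -1  0]
RREF → pivots at {g,D} ⇒ r = 2
5 vars − rank 2 = 3 Π groups

3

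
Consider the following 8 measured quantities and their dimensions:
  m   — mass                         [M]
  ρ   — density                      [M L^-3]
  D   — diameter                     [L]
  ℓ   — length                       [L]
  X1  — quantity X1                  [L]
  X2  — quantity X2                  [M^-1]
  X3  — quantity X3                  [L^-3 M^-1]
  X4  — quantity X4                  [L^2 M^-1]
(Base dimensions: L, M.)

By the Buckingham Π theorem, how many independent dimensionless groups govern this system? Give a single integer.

6

Write exponents as rows L,M / cols m,ρ,D,ℓ,X1,X2,X3,X4:
  L: [ 0 -3  1  1  1  0 -3  2]
  M: [ 1  1  0  0  0 -1 -1 -1]
RREF → pivots at {m,ρ} ⇒ r = 2
Π count = n − r = 8 − 2 = 6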